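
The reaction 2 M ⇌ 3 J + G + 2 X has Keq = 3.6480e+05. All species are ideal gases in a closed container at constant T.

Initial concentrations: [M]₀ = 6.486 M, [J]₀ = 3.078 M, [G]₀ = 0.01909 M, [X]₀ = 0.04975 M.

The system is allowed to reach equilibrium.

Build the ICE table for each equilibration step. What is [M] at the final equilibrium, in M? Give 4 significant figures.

Q₀ = 3.2752e-05 vs Keq = 3.6480e+05 ⇒ Q<K, forward
Step 1:
                    M           J           G           X
  I             6.486       3.078     0.01909     0.04975
  C            -5.813        8.72       2.907       5.813
  E            0.6728        11.8       2.926       5.863
  solve Keq expr → x = 2.907; check Q = 3.6480e+05

[M]_eq = 0.6728 M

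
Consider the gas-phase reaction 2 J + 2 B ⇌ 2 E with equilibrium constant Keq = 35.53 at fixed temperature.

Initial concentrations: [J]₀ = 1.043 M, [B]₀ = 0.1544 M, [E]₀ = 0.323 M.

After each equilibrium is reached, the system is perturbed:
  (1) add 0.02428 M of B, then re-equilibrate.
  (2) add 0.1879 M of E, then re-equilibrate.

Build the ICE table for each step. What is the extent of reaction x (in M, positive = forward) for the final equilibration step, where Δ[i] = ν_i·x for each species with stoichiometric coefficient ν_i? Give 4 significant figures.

Q₀ = 4.023 vs Keq = 35.53 ⇒ Q<K, forward
Step 1:
                    J           B           E
  init          1.043      0.1544       0.323
  Δ          -0.08336    -0.08336     0.08336
  eq           0.9596     0.07104      0.4064
  solve Keq expr → x = 0.04168; check Q = 35.53
Then add 0.02428 M of B.
Step 2:
                    J           B           E
  init         0.9596     0.09532      0.4064
  Δ          -0.01936    -0.01936     0.01936
  eq           0.9403     0.07596      0.4257
  solve Keq expr → x = 0.009681; check Q = 35.53
Then add 0.1879 M of E.
Step 3:
                    J           B           E
  init         0.9403     0.07596      0.6136
  Δ           0.02605     0.02605    -0.02605
  eq           0.9663       0.102      0.5876
  solve Keq expr → x = -0.01303; check Q = 35.53

x = -0.01303 M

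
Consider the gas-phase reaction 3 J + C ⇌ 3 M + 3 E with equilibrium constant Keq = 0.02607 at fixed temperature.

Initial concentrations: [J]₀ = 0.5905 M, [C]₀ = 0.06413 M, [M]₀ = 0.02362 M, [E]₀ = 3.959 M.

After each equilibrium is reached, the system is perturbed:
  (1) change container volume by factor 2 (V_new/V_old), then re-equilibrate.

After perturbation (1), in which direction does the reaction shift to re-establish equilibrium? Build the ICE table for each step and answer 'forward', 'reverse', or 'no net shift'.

Direction: forward

Q₀ = 0.06193 vs Keq = 0.02607 ⇒ Q>K, reverse
Step 1:
                  J         C         M         E
  Initial    0.5905   0.06413   0.02362     3.959
  Change   0.005555  0.001852 -0.005555 -0.005555
  Equil      0.5961   0.06598   0.01806     3.953
  solve Keq expr → x = -0.001852; check Q = 0.02607
Then change container volume by factor 2 (V_new/V_old).
Step 2:
                  J         C         M         E
  Initial     0.298   0.03299  0.009032     1.977
  Change  -0.004808 -0.001603  0.004808  0.004808
  Equil      0.2932   0.03139   0.01384     1.982
  solve Keq expr → x = 0.001603; check Q = 0.02607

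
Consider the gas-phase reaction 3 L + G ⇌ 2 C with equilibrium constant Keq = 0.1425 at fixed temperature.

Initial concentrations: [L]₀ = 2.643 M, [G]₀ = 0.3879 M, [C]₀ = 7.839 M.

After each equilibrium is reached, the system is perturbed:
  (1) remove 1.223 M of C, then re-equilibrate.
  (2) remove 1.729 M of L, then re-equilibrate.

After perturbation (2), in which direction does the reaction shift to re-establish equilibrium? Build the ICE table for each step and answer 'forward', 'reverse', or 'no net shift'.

Direction: reverse

Q₀ = 8.58 vs Keq = 0.1425 ⇒ Q>K, reverse
Step 1:
                   L          G          C
  Initial      2.643     0.3879      7.839
  Change       2.959     0.9862     -1.972
  Equil        5.602      1.374      5.867
  solve Keq expr → x = -0.9862; check Q = 0.1425
Then remove 1.223 M of C.
Step 2:
                   L          G          C
  Initial      5.602      1.374      4.644
  Change     -0.4282    -0.1427     0.2855
  Equil        5.173      1.231      4.929
  solve Keq expr → x = 0.1427; check Q = 0.1425
Then remove 1.729 M of L.
Step 3:
                   L          G          C
  Initial      3.444      1.231      4.929
  Change      0.9382     0.3127    -0.6254
  Equil        4.383      1.544      4.304
  solve Keq expr → x = -0.3127; check Q = 0.1425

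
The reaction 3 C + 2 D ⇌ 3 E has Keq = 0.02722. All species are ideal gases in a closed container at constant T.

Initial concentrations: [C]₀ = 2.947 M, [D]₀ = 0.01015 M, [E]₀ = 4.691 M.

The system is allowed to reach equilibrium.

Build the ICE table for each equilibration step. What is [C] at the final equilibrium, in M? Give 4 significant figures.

[C]_eq = 5.387 M

Q₀ = 3.9149e+04 vs Keq = 0.02722 ⇒ Q>K, reverse
Step 1:
                    C           D           E
  init          2.947     0.01015       4.691
  Δ              2.44       1.627       -2.44
  eq            5.387       1.637       2.251
  solve Keq expr → x = -0.8134; check Q = 0.02722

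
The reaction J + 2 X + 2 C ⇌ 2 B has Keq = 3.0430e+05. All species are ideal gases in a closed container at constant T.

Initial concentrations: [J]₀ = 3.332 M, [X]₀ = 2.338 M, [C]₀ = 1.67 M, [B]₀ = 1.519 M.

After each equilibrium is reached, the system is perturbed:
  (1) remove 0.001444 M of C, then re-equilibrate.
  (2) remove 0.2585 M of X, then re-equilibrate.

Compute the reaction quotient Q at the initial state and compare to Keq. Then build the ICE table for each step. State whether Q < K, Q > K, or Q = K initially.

Q₀ = 0.04542; Q < K (proceeds forward)

Q₀ = 0.04542 vs Keq = 3.0430e+05 ⇒ Q<K, forward
Step 1:
                    J           X           C           B
  Initial       3.332       2.338        1.67       1.519
  Change      -0.8323      -1.665      -1.665       1.665
  Equil           2.5      0.6734     0.00542       3.184
  solve Keq expr → x = 0.8323; check Q = 3.0430e+05
Then remove 0.001444 M of C.
Step 2:
                    J           X           C           B
  Initial         2.5      0.6734    0.003976       3.184
  Change   7.1466e-04    0.001429    0.001429   -0.001429
  Equil           2.5      0.6748    0.005406       3.182
  solve Keq expr → x = -7.1466e-04; check Q = 3.0430e+05
Then remove 0.2585 M of X.
Step 3:
                    J           X           C           B
  Initial         2.5      0.4163    0.005406       3.182
  Change     0.001638    0.003276    0.003276   -0.003276
  Equil         2.502      0.4196    0.008682       3.179
  solve Keq expr → x = -0.001638; check Q = 3.0430e+05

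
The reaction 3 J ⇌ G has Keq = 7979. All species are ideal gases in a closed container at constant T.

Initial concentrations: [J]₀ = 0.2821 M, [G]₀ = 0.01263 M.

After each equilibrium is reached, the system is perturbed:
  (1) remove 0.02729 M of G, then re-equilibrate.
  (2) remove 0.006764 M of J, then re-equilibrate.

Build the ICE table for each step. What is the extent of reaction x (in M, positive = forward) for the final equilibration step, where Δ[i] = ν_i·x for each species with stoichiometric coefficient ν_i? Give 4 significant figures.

Q₀ = 0.5626 vs Keq = 7979 ⇒ Q<K, forward
Step 1:
                   J          G
  init        0.2821    0.01263
  Δ           -0.259    0.08632
  eq         0.02315    0.09895
  solve Keq expr → x = 0.08632; check Q = 7979
Then remove 0.02729 M of G.
Step 2:
                   J          G
  init       0.02315    0.07166
  Δ        -0.002287 7.6235e-04
  eq         0.02086    0.07242
  solve Keq expr → x = 7.6235e-04; check Q = 7979
Then remove 0.006764 M of J.
Step 3:
                   J          G
  init        0.0141    0.07242
  Δ         0.006552  -0.002184
  eq         0.02065    0.07024
  solve Keq expr → x = -0.002184; check Q = 7979

x = -0.002184 M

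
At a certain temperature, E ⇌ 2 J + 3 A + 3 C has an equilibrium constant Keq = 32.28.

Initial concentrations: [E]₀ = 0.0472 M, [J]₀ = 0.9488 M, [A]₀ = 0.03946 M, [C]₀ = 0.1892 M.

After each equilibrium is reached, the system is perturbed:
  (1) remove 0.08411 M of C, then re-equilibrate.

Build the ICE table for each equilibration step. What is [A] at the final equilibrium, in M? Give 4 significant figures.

[A]_eq = 0.1811 M

Q₀ = 7.9367e-06 vs Keq = 32.28 ⇒ Q<K, forward
Step 1:
                    E           J           A           C
  Initial      0.0472      0.9488     0.03946      0.1892
  Change     -0.04719     0.09439      0.1416      0.1416
  Equil    7.2396e-06       1.043       0.181      0.3308
  solve Keq expr → x = 0.04719; check Q = 32.28
Then remove 0.08411 M of C.
Step 2:
                    E           J           A           C
  Initial  7.2396e-06       1.043       0.181      0.2467
  Change  -4.2362e-06  8.4724e-06  1.2709e-05  1.2709e-05
  Equil    3.0034e-06       1.043      0.1811      0.2467
  solve Keq expr → x = 4.2362e-06; check Q = 32.28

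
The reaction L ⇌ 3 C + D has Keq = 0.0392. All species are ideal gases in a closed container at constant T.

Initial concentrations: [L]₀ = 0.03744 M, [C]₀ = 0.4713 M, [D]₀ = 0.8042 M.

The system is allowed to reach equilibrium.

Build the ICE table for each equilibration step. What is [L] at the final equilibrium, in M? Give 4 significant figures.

[L]_eq = 0.1302 M

Q₀ = 2.249 vs Keq = 0.0392 ⇒ Q>K, reverse
Step 1:
                  L         C         D
  Initial   0.03744    0.4713    0.8042
  Change     0.0928   -0.2784   -0.0928
  Equil      0.1302    0.1929    0.7114
  solve Keq expr → x = -0.0928; check Q = 0.0392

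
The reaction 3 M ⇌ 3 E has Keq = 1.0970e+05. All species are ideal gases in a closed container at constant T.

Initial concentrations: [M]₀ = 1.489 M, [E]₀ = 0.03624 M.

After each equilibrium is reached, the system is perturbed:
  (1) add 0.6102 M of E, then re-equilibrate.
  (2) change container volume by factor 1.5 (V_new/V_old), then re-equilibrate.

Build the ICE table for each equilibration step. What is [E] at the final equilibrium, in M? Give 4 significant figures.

Q₀ = 1.4417e-05 vs Keq = 1.0970e+05 ⇒ Q<K, forward
Step 1:
                   M          E
  Initial      1.489    0.03624
  Change      -1.458      1.458
  Equil      0.03121      1.494
  solve Keq expr → x = 0.4859; check Q = 1.0970e+05
Then add 0.6102 M of E.
Step 2:
                   M          E
  Initial    0.03121      2.104
  Change     0.01249   -0.01249
  Equil       0.0437      2.092
  solve Keq expr → x = -0.004162; check Q = 1.0970e+05
Then change container volume by factor 1.5 (V_new/V_old).
Step 3:
                   M          E
  Initial    0.02913      1.394
  Change           0          0
  Equil      0.02913      1.394
  solve Keq expr → x = 0; check Q = 1.0970e+05

[E]_eq = 1.394 M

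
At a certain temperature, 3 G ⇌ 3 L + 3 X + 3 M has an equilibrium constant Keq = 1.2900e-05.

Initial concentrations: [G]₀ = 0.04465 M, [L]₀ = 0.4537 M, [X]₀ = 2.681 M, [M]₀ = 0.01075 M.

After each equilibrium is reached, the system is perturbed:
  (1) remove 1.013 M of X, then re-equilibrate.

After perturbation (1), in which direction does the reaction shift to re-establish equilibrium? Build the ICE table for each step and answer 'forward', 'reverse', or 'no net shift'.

Q₀ = 0.02512 vs Keq = 1.2900e-05 ⇒ Q>K, reverse
Step 1:
                    G           L           X           M
  Initial     0.04465      0.4537       2.681     0.01075
  Change     0.009676   -0.009676   -0.009676   -0.009676
  Equil       0.05433       0.444       2.671    0.001074
  solve Keq expr → x = -0.003225; check Q = 1.2900e-05
Then remove 1.013 M of X.
Step 2:
                    G           L           X           M
  Initial     0.05433       0.444       1.658    0.001074
  Change  -6.3292e-04  6.3292e-04  6.3292e-04  6.3292e-04
  Equil       0.05369      0.4447       1.659    0.001707
  solve Keq expr → x = 2.1097e-04; check Q = 1.2900e-05

Direction: forward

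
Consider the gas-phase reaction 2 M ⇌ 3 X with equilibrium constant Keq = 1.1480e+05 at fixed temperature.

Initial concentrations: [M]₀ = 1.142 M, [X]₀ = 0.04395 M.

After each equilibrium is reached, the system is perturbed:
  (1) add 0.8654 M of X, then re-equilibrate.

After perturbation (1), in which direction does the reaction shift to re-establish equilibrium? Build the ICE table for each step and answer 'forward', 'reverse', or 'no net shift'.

Q₀ = 6.5095e-05 vs Keq = 1.1480e+05 ⇒ Q<K, forward
Step 1:
                  M         X
  init        1.142   0.04395
  Δ          -1.135     1.703
  eq       0.006813     1.747
  solve Keq expr → x = 0.5676; check Q = 1.1480e+05
Then add 0.8654 M of X.
Step 2:
                  M         X
  init     0.006813     2.612
  Δ        0.005587  -0.00838
  eq         0.0124     2.604
  solve Keq expr → x = -0.002793; check Q = 1.1480e+05

Direction: reverse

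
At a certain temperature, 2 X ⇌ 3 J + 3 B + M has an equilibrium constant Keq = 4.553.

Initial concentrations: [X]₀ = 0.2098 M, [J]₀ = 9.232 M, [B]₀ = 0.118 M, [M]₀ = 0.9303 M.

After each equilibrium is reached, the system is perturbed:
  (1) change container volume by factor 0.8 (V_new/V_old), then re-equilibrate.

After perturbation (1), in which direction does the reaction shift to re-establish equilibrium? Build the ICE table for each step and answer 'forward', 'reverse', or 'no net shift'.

Q₀ = 27.32 vs Keq = 4.553 ⇒ Q>K, reverse
Step 1:
                  X         J         B         M
  init       0.2098     9.232     0.118    0.9303
  Δ         0.03074  -0.04611  -0.04611  -0.01537
  eq         0.2405     9.186   0.07189    0.9149
  solve Keq expr → x = -0.01537; check Q = 4.553
Then change container volume by factor 0.8 (V_new/V_old).
Step 2:
                  X         J         B         M
  init       0.3007     11.48   0.08986     1.144
  Δ         0.01687  -0.02531  -0.02531 -0.008437
  eq         0.3176     11.46   0.06455     1.135
  solve Keq expr → x = -0.008437; check Q = 4.553

Direction: reverse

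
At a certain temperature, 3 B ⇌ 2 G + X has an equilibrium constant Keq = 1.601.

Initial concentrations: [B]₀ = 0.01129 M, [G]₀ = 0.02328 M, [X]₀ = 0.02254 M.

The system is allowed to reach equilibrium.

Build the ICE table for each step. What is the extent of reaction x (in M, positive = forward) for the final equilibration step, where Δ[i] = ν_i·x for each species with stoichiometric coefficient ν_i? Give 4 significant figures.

x = -0.001897 M

Q₀ = 8.489 vs Keq = 1.601 ⇒ Q>K, reverse
Step 1:
                  B         G         X
  Initial   0.01129   0.02328   0.02254
  Change    0.00569 -0.003794 -0.001897
  Equil     0.01698   0.01949   0.02064
  solve Keq expr → x = -0.001897; check Q = 1.601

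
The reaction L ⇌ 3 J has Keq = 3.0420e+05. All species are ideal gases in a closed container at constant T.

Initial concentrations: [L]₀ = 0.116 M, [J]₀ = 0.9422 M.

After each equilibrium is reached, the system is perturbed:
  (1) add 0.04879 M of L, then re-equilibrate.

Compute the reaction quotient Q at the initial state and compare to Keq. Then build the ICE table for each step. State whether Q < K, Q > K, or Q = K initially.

Q₀ = 7.211 vs Keq = 3.0420e+05 ⇒ Q<K, forward
Step 1:
                    L           J
  I             0.116      0.9422
  C            -0.116       0.348
  E        7.0598e-06        1.29
  solve Keq expr → x = 0.116; check Q = 3.0420e+05
Then add 0.04879 M of L.
Step 2:
                    L           J
  I            0.0488        1.29
  C          -0.04879      0.1464
  E        9.7453e-06       1.437
  solve Keq expr → x = 0.04879; check Q = 3.0420e+05

Q₀ = 7.211; Q < K (proceeds forward)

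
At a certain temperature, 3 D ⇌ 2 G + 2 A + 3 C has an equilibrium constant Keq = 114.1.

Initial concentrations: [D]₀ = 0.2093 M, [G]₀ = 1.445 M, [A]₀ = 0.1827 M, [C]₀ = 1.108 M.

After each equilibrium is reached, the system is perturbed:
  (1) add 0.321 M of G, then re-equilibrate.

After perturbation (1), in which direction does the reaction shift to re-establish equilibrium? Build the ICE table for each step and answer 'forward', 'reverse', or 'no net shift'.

Q₀ = 10.34 vs Keq = 114.1 ⇒ Q<K, forward
Step 1:
                   D          G          A          C
  I           0.2093      1.445     0.1827      1.108
  C         -0.08497    0.05664    0.05664    0.08497
  E           0.1243      1.502     0.2393      1.193
  solve Keq expr → x = 0.02832; check Q = 114.1
Then add 0.321 M of G.
Step 2:
                   D          G          A          C
  I           0.1243      1.823     0.2393      1.193
  C          0.01213  -0.008084  -0.008084   -0.01213
  E           0.1365      1.815     0.2313      1.181
  solve Keq expr → x = -0.004042; check Q = 114.1

Direction: reverse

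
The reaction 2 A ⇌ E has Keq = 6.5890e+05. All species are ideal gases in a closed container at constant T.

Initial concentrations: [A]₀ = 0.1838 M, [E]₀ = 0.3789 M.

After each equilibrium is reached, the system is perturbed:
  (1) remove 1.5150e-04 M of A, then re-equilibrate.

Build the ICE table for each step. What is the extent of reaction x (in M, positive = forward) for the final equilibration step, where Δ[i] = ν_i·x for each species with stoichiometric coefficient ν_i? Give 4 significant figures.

Q₀ = 11.22 vs Keq = 6.5890e+05 ⇒ Q<K, forward
Step 1:
                   A          E
  Initial     0.1838     0.3789
  Change      -0.183    0.09148
  Equil   8.4492e-04     0.4704
  solve Keq expr → x = 0.09148; check Q = 6.5890e+05
Then remove 1.5150e-04 M of A.
Step 2:
                   A          E
  Initial 6.9342e-04     0.4704
  Change  1.5143e-04 -7.5716e-05
  Equil   8.4485e-04     0.4703
  solve Keq expr → x = -7.5716e-05; check Q = 6.5890e+05

x = -7.5716e-05 M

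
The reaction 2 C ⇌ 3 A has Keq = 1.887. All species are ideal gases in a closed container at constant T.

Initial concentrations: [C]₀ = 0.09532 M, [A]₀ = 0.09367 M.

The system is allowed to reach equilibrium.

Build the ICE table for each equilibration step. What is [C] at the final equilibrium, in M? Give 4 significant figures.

Q₀ = 0.09046 vs Keq = 1.887 ⇒ Q<K, forward
Step 1:
                  C         A
  Initial   0.09532   0.09367
  Change   -0.04694   0.07041
  Equil     0.04838    0.1641
  solve Keq expr → x = 0.02347; check Q = 1.887

[C]_eq = 0.04838 M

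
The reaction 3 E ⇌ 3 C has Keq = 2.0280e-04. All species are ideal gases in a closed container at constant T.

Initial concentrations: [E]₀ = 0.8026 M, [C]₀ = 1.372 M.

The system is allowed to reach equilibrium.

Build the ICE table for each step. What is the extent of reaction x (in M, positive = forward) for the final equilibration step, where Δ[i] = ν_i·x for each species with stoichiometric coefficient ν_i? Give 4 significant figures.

Q₀ = 4.995 vs Keq = 2.0280e-04 ⇒ Q>K, reverse
Step 1:
                   E          C
  init        0.8026      1.372
  Δ            1.251     -1.251
  eq           2.054     0.1207
  solve Keq expr → x = -0.4171; check Q = 2.0280e-04

x = -0.4171 M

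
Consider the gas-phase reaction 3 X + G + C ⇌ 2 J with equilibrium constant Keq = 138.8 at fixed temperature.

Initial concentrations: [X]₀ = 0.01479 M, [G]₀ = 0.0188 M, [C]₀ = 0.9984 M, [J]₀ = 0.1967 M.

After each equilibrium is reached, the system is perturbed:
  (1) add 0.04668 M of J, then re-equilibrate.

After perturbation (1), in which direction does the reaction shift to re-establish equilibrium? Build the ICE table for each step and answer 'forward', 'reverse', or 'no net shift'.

Q₀ = 6.3715e+05 vs Keq = 138.8 ⇒ Q>K, reverse
Step 1:
                  X         G         C         J
  I         0.01479    0.0188    0.9984    0.1967
  C          0.1096   0.03653   0.03653  -0.07305
  E          0.1244   0.05533     1.035    0.1236
  solve Keq expr → x = -0.03653; check Q = 138.8
Then add 0.04668 M of J.
Step 2:
                  X         G         C         J
  I          0.1244   0.05533     1.035    0.1703
  C         0.01744  0.005813  0.005813  -0.01163
  E          0.1418   0.06114     1.041    0.1587
  solve Keq expr → x = -0.005813; check Q = 138.8

Direction: reverse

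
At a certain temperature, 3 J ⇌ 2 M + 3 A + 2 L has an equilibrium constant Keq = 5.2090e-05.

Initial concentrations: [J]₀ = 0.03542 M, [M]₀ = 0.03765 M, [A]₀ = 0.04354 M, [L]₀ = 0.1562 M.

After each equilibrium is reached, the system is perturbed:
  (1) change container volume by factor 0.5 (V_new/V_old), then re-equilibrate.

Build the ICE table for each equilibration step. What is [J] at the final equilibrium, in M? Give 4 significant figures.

Q₀ = 6.4241e-05 vs Keq = 5.2090e-05 ⇒ Q>K, reverse
Step 1:
                   J          M          A          L
  I          0.03542    0.03765    0.04354     0.1562
  C         0.001062 -7.0768e-04  -0.001062 -7.0768e-04
  E          0.03648    0.03694    0.04248     0.1555
  solve Keq expr → x = -3.5384e-04; check Q = 5.2090e-05
Then change container volume by factor 0.5 (V_new/V_old).
Step 2:
                   J          M          A          L
  I          0.07296    0.07388    0.08496      0.311
  C          0.02703   -0.01802   -0.02703   -0.01802
  E          0.09999    0.05587    0.05793      0.293
  solve Keq expr → x = -0.009009; check Q = 5.2090e-05

[J]_eq = 0.09999 M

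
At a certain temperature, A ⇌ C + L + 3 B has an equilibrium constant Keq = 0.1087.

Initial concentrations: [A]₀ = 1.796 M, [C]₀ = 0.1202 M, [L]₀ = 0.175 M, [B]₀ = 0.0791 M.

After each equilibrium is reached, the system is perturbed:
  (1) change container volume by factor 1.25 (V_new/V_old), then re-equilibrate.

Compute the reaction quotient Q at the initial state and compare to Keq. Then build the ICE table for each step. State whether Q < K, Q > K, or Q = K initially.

Q₀ = 5.7965e-06 vs Keq = 0.1087 ⇒ Q<K, forward
Step 1:
                  A         C         L         B
  I           1.796    0.1202     0.175    0.0791
  C         -0.2903    0.2903    0.2903    0.8708
  E           1.506    0.4105    0.4653    0.9499
  solve Keq expr → x = 0.2903; check Q = 0.1087
Then change container volume by factor 1.25 (V_new/V_old).
Step 2:
                  A         C         L         B
  I           1.205    0.3284    0.3722    0.7599
  C        -0.05267   0.05267   0.05267     0.158
  E           1.152     0.381    0.4249    0.9179
  solve Keq expr → x = 0.05267; check Q = 0.1087

Q₀ = 5.7965e-06; Q < K (proceeds forward)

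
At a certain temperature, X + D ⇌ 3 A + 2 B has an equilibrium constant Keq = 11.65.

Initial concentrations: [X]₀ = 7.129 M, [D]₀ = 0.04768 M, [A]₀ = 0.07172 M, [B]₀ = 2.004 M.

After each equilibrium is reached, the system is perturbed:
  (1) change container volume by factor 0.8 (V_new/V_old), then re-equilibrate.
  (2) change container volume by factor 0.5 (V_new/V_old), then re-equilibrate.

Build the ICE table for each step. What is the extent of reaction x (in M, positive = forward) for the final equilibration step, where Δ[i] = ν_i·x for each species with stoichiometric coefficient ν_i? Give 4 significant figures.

Q₀ = 0.004359 vs Keq = 11.65 ⇒ Q<K, forward
Step 1:
                    X           D           A           B
  init          7.129     0.04768     0.07172       2.004
  Δ          -0.04716    -0.04716      0.1415     0.09433
  eq            7.082  5.1723e-04      0.2132       2.098
  solve Keq expr → x = 0.04716; check Q = 11.65
Then change container volume by factor 0.8 (V_new/V_old).
Step 2:
                    X           D           A           B
  init          8.852  6.4654e-04      0.2665       2.623
  Δ        5.9004e-04  5.9004e-04    -0.00177    -0.00118
  eq            8.853    0.001237      0.2647       2.622
  solve Keq expr → x = -5.9004e-04; check Q = 11.65
Then change container volume by factor 0.5 (V_new/V_old).
Step 3:
                    X           D           A           B
  init          17.71    0.002473      0.5295       5.243
  Δ           0.01307     0.01307     -0.0392    -0.02613
  eq            17.72     0.01554      0.4903       5.217
  solve Keq expr → x = -0.01307; check Q = 11.65

x = -0.01307 M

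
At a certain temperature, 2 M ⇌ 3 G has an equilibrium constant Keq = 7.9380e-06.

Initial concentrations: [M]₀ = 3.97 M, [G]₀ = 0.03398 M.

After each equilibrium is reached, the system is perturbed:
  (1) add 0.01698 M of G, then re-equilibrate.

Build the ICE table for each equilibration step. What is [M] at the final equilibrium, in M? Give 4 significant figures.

[M]_eq = 3.971 M

Q₀ = 2.4894e-06 vs Keq = 7.9380e-06 ⇒ Q<K, forward
Step 1:
                   M          G
  init          3.97    0.03398
  Δ         -0.01063    0.01595
  eq           3.959    0.04993
  solve Keq expr → x = 0.005315; check Q = 7.9380e-06
Then add 0.01698 M of G.
Step 2:
                   M          G
  init         3.959    0.06691
  Δ          0.01126   -0.01689
  eq           3.971    0.05002
  solve Keq expr → x = -0.005628; check Q = 7.9380e-06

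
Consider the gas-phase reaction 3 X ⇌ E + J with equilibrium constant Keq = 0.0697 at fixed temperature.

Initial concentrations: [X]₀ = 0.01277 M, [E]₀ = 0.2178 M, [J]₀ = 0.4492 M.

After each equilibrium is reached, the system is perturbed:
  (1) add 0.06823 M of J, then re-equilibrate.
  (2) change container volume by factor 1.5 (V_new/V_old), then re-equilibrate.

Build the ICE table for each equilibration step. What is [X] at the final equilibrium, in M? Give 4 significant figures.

Q₀ = 4.6981e+04 vs Keq = 0.0697 ⇒ Q>K, reverse
Step 1:
                   X          E          J
  Initial    0.01277     0.2178     0.4492
  Change      0.5304    -0.1768    -0.1768
  Equil       0.5432      0.041     0.2724
  solve Keq expr → x = -0.1768; check Q = 0.0697
Then add 0.06823 M of J.
Step 2:
                   X          E          J
  Initial     0.5432      0.041     0.3406
  Change     0.01481  -0.004935  -0.004935
  Equil        0.558    0.03607     0.3357
  solve Keq expr → x = -0.004935; check Q = 0.0697
Then change container volume by factor 1.5 (V_new/V_old).
Step 3:
                   X          E          J
  Initial      0.372    0.02404     0.2238
  Change     0.01616  -0.005385  -0.005385
  Equil       0.3881    0.01866     0.2184
  solve Keq expr → x = -0.005385; check Q = 0.0697

[X]_eq = 0.3881 M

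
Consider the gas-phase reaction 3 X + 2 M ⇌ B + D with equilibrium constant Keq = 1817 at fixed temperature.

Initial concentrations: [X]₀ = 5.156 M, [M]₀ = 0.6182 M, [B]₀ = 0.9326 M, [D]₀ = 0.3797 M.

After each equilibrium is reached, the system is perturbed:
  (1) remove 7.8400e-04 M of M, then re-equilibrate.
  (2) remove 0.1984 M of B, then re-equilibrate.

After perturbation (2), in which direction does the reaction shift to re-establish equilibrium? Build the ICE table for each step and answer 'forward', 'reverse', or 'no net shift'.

Q₀ = 0.00676 vs Keq = 1817 ⇒ Q<K, forward
Step 1:
                    X           M           B           D
  init          5.156      0.6182      0.9326      0.3797
  Δ           -0.9236     -0.6157      0.3079      0.3079
  eq            4.232    0.002488        1.24      0.6876
  solve Keq expr → x = 0.3079; check Q = 1817
Then remove 7.8400e-04 M of M.
Step 2:
                    X           M           B           D
  init          4.232    0.001704        1.24      0.6876
  Δ          0.001173  7.8187e-04 -3.9093e-04 -3.9093e-04
  eq            4.234    0.002486        1.24      0.6872
  solve Keq expr → x = -3.9093e-04; check Q = 1817
Then remove 0.1984 M of B.
Step 3:
                    X           M           B           D
  init          4.234    0.002486       1.042      0.6872
  Δ       -3.1050e-04 -2.0700e-04  1.0350e-04  1.0350e-04
  eq            4.233    0.002279       1.042      0.6873
  solve Keq expr → x = 1.0350e-04; check Q = 1817

Direction: forward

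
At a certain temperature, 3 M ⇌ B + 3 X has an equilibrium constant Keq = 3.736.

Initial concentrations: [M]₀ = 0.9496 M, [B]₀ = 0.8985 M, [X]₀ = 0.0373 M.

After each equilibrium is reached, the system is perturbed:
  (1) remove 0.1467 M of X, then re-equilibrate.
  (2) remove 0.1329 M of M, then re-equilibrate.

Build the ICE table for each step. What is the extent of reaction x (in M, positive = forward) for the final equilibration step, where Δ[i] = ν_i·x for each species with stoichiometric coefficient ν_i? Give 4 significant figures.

Q₀ = 5.4453e-05 vs Keq = 3.736 ⇒ Q<K, forward
Step 1:
                  M         B         X
  I          0.9496    0.8985    0.0373
  C         -0.5565    0.1855    0.5565
  E          0.3931     1.084    0.5938
  solve Keq expr → x = 0.1855; check Q = 3.736
Then remove 0.1467 M of X.
Step 2:
                  M         B         X
  I          0.3931     1.084    0.4471
  C        -0.05726   0.01909   0.05726
  E          0.3358     1.103    0.5044
  solve Keq expr → x = 0.01909; check Q = 3.736
Then remove 0.1329 M of M.
Step 3:
                  M         B         X
  I          0.2029     1.103    0.5044
  C         0.07842  -0.02614  -0.07842
  E          0.2814     1.077    0.4259
  solve Keq expr → x = -0.02614; check Q = 3.736

x = -0.02614 M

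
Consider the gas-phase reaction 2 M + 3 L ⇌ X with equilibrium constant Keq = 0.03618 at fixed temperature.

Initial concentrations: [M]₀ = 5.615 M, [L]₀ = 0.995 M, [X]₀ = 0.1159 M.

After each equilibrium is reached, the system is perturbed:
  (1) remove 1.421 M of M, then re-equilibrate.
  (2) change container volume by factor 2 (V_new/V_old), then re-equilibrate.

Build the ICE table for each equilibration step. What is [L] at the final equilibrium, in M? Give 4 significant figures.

[L]_eq = 0.5757 M

Q₀ = 0.003732 vs Keq = 0.03618 ⇒ Q<K, forward
Step 1:
                    M           L           X
  Initial       5.615       0.995      0.1159
  Change      -0.2531     -0.3796      0.1265
  Equil         5.362      0.6154      0.2424
  solve Keq expr → x = 0.1265; check Q = 0.03618
Then remove 1.421 M of M.
Step 2:
                    M           L           X
  Initial       3.941      0.6154      0.2424
  Change      0.06478     0.09717    -0.03239
  Equil         4.006      0.7126        0.21
  solve Keq expr → x = -0.03239; check Q = 0.03618
Then change container volume by factor 2 (V_new/V_old).
Step 3:
                    M           L           X
  Initial       2.003      0.3563       0.105
  Change       0.1463      0.2194    -0.07314
  Equil         2.149      0.5757     0.03188
  solve Keq expr → x = -0.07314; check Q = 0.03618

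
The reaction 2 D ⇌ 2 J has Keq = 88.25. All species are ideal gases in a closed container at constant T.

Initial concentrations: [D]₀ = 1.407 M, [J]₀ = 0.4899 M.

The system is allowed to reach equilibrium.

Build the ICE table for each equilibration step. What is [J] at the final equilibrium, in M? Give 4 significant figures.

[J]_eq = 1.714 M

Q₀ = 0.1212 vs Keq = 88.25 ⇒ Q<K, forward
Step 1:
                   D          J
  I            1.407     0.4899
  C           -1.225      1.225
  E           0.1825      1.714
  solve Keq expr → x = 0.6123; check Q = 88.25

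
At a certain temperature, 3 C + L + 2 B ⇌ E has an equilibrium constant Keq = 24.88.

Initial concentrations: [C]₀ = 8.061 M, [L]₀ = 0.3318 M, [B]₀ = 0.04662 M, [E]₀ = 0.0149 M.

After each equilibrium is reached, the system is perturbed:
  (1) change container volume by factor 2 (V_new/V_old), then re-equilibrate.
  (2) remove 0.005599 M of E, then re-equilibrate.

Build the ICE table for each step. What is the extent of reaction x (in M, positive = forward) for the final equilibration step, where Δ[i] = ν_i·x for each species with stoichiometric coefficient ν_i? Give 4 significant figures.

x = 6.7824e-04 M

Q₀ = 0.03945 vs Keq = 24.88 ⇒ Q<K, forward
Step 1:
                  C         L         B         E
  init        8.061    0.3318   0.04662    0.0149
  Δ        -0.06535  -0.02178  -0.04357   0.02178
  eq          7.996      0.31   0.00305   0.03668
  solve Keq expr → x = 0.02178; check Q = 24.88
Then change container volume by factor 2 (V_new/V_old).
Step 2:
                  C         L         B         E
  init        3.998     0.155  0.001525   0.01834
  Δ        0.009346  0.003115  0.006231 -0.003115
  eq          4.007    0.1581  0.007756   0.01523
  solve Keq expr → x = -0.003115; check Q = 24.88
Then remove 0.005599 M of E.
Step 3:
                  C         L         B         E
  init        4.007    0.1581  0.007756  0.009628
  Δ       -0.002035 -6.7824e-04 -0.001356 6.7824e-04
  eq          4.005    0.1574  0.006399   0.01031
  solve Keq expr → x = 6.7824e-04; check Q = 24.88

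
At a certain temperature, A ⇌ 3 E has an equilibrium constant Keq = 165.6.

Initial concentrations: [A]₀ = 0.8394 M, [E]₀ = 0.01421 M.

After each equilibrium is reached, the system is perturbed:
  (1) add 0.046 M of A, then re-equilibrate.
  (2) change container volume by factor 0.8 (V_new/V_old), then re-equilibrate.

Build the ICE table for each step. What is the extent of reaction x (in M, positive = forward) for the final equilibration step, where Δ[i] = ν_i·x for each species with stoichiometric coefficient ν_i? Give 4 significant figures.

x = -0.04054 M

Q₀ = 3.4183e-06 vs Keq = 165.6 ⇒ Q<K, forward
Step 1:
                    A           E
  init         0.8394     0.01421
  Δ            -0.765       2.295
  eq          0.07437       2.309
  solve Keq expr → x = 0.765; check Q = 165.6
Then add 0.046 M of A.
Step 2:
                    A           E
  init         0.1204       2.309
  Δ          -0.03529      0.1059
  eq          0.08507       2.415
  solve Keq expr → x = 0.03529; check Q = 165.6
Then change container volume by factor 0.8 (V_new/V_old).
Step 3:
                    A           E
  init         0.1063       3.019
  Δ           0.04054     -0.1216
  eq           0.1469       2.897
  solve Keq expr → x = -0.04054; check Q = 165.6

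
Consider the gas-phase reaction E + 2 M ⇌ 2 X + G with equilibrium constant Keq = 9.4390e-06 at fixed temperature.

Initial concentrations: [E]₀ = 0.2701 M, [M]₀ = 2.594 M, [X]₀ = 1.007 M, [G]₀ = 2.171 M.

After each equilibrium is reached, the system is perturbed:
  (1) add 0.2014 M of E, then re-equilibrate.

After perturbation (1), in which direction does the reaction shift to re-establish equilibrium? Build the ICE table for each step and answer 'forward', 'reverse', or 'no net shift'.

Q₀ = 1.211 vs Keq = 9.4390e-06 ⇒ Q>K, reverse
Step 1:
                    E           M           X           G
  init         0.2701       2.594       1.007       2.171
  Δ            0.4998      0.9995     -0.9995     -0.4998
  eq           0.7699       3.594    0.007493       1.671
  solve Keq expr → x = -0.4998; check Q = 9.4390e-06
Then add 0.2014 M of E.
Step 2:
                    E           M           X           G
  init         0.9713       3.594    0.007493       1.671
  Δ       -4.5898e-04 -9.1796e-04  9.1796e-04  4.5898e-04
  eq           0.9708       3.593    0.008411       1.672
  solve Keq expr → x = 4.5898e-04; check Q = 9.4390e-06

Direction: forward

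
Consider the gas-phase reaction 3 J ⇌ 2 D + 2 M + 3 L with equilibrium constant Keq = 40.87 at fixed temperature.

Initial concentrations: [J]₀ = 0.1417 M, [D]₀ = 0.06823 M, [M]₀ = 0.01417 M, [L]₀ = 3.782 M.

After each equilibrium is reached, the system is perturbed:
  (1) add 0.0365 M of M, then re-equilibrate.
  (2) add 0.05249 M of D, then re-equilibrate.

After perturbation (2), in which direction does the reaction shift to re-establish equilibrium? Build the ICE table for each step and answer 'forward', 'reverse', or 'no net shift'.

Q₀ = 0.01777 vs Keq = 40.87 ⇒ Q<K, forward
Step 1:
                  J         D         M         L
  Initial    0.1417   0.06823   0.01417     3.782
  Change   -0.09083   0.06055   0.06055   0.09083
  Equil     0.05087    0.1288   0.07472     3.873
  solve Keq expr → x = 0.03028; check Q = 40.87
Then add 0.0365 M of M.
Step 2:
                  J         D         M         L
  Initial   0.05087    0.1288    0.1112     3.873
  Change    0.01026 -0.006842 -0.006842  -0.01026
  Equil     0.06113    0.1219    0.1044     3.863
  solve Keq expr → x = -0.003421; check Q = 40.87
Then add 0.05249 M of D.
Step 3:
                  J         D         M         L
  Initial   0.06113    0.1744    0.1044     3.863
  Change    0.01068  -0.00712  -0.00712  -0.01068
  Equil     0.07181    0.1673   0.09726     3.852
  solve Keq expr → x = -0.00356; check Q = 40.87

Direction: reverse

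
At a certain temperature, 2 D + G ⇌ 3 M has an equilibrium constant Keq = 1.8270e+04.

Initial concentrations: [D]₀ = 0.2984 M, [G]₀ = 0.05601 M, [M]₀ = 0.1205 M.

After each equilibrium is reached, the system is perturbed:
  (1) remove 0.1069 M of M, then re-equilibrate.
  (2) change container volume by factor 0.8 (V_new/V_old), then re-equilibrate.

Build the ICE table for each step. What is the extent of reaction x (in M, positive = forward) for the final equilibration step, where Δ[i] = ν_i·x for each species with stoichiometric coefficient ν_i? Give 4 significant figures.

Q₀ = 0.3508 vs Keq = 1.8270e+04 ⇒ Q<K, forward
Step 1:
                   D          G          M
  Initial     0.2984    0.05601     0.1205
  Change     -0.1119   -0.05597     0.1679
  Equil       0.1865 3.7772e-05     0.2884
  solve Keq expr → x = 0.05597; check Q = 1.8270e+04
Then remove 0.1069 M of M.
Step 2:
                   D          G          M
  Initial     0.1865 3.7772e-05     0.1815
  Change  -5.6675e-05 -2.8337e-05 8.5012e-05
  Equil       0.1864 9.4348e-06     0.1816
  solve Keq expr → x = 2.8337e-05; check Q = 1.8270e+04
Then change container volume by factor 0.8 (V_new/V_old).
Step 3:
                   D          G          M
  Initial      0.233 1.1794e-05      0.227
  Change           0          0          0
  Equil        0.233 1.1794e-05      0.227
  solve Keq expr → x = 0; check Q = 1.8270e+04

x = 0 M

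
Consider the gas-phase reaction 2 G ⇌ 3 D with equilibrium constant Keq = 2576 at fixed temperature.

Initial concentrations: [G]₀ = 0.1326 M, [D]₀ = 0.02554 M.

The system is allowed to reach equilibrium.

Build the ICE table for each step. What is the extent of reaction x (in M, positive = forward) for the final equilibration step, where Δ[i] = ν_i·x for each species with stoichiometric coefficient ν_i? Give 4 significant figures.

Q₀ = 9.4749e-04 vs Keq = 2576 ⇒ Q<K, forward
Step 1:
                    G           D
  I            0.1326     0.02554
  C           -0.1305      0.1958
  E          0.002052      0.2214
  solve Keq expr → x = 0.06527; check Q = 2576

x = 0.06527 M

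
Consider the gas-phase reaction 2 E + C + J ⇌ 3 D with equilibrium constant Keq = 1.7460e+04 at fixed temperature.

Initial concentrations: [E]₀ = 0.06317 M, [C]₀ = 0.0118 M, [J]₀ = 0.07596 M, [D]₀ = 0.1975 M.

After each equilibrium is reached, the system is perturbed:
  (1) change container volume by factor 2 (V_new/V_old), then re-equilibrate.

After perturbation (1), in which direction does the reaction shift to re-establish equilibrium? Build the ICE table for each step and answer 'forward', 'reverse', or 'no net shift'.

Direction: reverse

Q₀ = 2154 vs Keq = 1.7460e+04 ⇒ Q<K, forward
Step 1:
                   E          C          J          D
  init       0.06317     0.0118    0.07596     0.1975
  Δ          -0.0156  -0.007798  -0.007798    0.02339
  eq         0.04757   0.004002    0.06816     0.2209
  solve Keq expr → x = 0.007798; check Q = 1.7460e+04
Then change container volume by factor 2 (V_new/V_old).
Step 2:
                   E          C          J          D
  init       0.02379   0.002001    0.03408     0.1104
  Δ         0.002049   0.001025   0.001025  -0.003074
  eq         0.02584   0.003026    0.03511     0.1074
  solve Keq expr → x = -0.001025; check Q = 1.7460e+04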